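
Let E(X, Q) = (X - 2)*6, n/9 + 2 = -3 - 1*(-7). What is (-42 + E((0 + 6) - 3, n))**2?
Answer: 1296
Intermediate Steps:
n = 18 (n = -18 + 9*(-3 - 1*(-7)) = -18 + 9*(-3 + 7) = -18 + 9*4 = -18 + 36 = 18)
E(X, Q) = -12 + 6*X (E(X, Q) = (-2 + X)*6 = -12 + 6*X)
(-42 + E((0 + 6) - 3, n))**2 = (-42 + (-12 + 6*((0 + 6) - 3)))**2 = (-42 + (-12 + 6*(6 - 3)))**2 = (-42 + (-12 + 6*3))**2 = (-42 + (-12 + 18))**2 = (-42 + 6)**2 = (-36)**2 = 1296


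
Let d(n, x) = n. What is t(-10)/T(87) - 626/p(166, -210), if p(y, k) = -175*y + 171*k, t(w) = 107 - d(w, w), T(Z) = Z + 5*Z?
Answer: 7593/32480 ≈ 0.23377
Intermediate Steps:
T(Z) = 6*Z
t(w) = 107 - w
t(-10)/T(87) - 626/p(166, -210) = (107 - 1*(-10))/((6*87)) - 626/(-175*166 + 171*(-210)) = (107 + 10)/522 - 626/(-29050 - 35910) = 117*(1/522) - 626/(-64960) = 13/58 - 626*(-1/64960) = 13/58 + 313/32480 = 7593/32480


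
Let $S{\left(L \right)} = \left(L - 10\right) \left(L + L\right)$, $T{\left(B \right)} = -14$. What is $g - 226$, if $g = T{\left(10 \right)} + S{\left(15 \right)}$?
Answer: $-90$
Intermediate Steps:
$S{\left(L \right)} = 2 L \left(-10 + L\right)$ ($S{\left(L \right)} = \left(-10 + L\right) 2 L = 2 L \left(-10 + L\right)$)
$g = 136$ ($g = -14 + 2 \cdot 15 \left(-10 + 15\right) = -14 + 2 \cdot 15 \cdot 5 = -14 + 150 = 136$)
$g - 226 = 136 - 226 = -90$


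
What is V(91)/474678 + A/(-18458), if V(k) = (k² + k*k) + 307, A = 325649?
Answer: -12855587335/730133877 ≈ -17.607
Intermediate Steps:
V(k) = 307 + 2*k² (V(k) = (k² + k²) + 307 = 2*k² + 307 = 307 + 2*k²)
V(91)/474678 + A/(-18458) = (307 + 2*91²)/474678 + 325649/(-18458) = (307 + 2*8281)*(1/474678) + 325649*(-1/18458) = (307 + 16562)*(1/474678) - 325649/18458 = 16869*(1/474678) - 325649/18458 = 5623/158226 - 325649/18458 = -12855587335/730133877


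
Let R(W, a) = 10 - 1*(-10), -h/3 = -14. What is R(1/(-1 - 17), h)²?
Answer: 400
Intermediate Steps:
h = 42 (h = -3*(-14) = 42)
R(W, a) = 20 (R(W, a) = 10 + 10 = 20)
R(1/(-1 - 17), h)² = 20² = 400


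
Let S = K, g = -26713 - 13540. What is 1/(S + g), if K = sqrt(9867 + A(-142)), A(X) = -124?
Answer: -40253/1620294266 - sqrt(9743)/1620294266 ≈ -2.4904e-5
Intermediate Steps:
g = -40253
K = sqrt(9743) (K = sqrt(9867 - 124) = sqrt(9743) ≈ 98.707)
S = sqrt(9743) ≈ 98.707
1/(S + g) = 1/(sqrt(9743) - 40253) = 1/(-40253 + sqrt(9743))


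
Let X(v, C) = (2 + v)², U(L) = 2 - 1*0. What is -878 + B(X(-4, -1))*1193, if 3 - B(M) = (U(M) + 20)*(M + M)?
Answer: -207267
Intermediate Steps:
U(L) = 2 (U(L) = 2 + 0 = 2)
B(M) = 3 - 44*M (B(M) = 3 - (2 + 20)*(M + M) = 3 - 22*2*M = 3 - 44*M)
-878 + B(X(-4, -1))*1193 = -878 + (3 - 44*(2 - 4)²)*1193 = -878 + (3 - 44*(-2)²)*1193 = -878 + (3 - 44*4)*1193 = -878 + (3 - 176)*1193 = -878 - 173*1193 = -878 - 206389 = -207267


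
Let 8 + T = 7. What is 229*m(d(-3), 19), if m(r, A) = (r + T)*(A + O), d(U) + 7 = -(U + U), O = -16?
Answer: -1374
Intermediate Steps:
T = -1 (T = -8 + 7 = -1)
d(U) = -7 - 2*U (d(U) = -7 - (U + U) = -7 - 2*U)
m(r, A) = (-1 + r)*(-16 + A) (m(r, A) = (r - 1)*(A - 16) = (-1 + r)*(-16 + A))
229*m(d(-3), 19) = 229*(16 - 1*19 - 16*(-7 - 2*(-3)) + 19*(-7 - 2*(-3))) = 229*(16 - 19 - 16*(-7 + 6) + 19*(-7 + 6)) = 229*(16 - 19 - 16*(-1) + 19*(-1)) = 229*(16 - 19 + 16 - 19) = 229*(-6) = -1374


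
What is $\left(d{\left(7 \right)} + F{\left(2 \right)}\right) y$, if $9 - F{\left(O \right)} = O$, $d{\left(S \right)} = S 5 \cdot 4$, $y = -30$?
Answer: $-4410$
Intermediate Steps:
$d{\left(S \right)} = 20 S$ ($d{\left(S \right)} = 5 S 4 = 20 S$)
$F{\left(O \right)} = 9 - O$
$\left(d{\left(7 \right)} + F{\left(2 \right)}\right) y = \left(20 \cdot 7 + \left(9 - 2\right)\right) \left(-30\right) = \left(140 + \left(9 - 2\right)\right) \left(-30\right) = \left(140 + 7\right) \left(-30\right) = 147 \left(-30\right) = -4410$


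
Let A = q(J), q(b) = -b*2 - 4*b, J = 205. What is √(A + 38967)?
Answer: 3*√4193 ≈ 194.26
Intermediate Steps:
q(b) = -6*b (q(b) = -2*b - 4*b = -6*b)
A = -1230 (A = -6*205 = -1230)
√(A + 38967) = √(-1230 + 38967) = √37737 = 3*√4193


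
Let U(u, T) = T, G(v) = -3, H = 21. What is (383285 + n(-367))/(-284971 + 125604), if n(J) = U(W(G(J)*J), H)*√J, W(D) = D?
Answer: -383285/159367 - 21*I*√367/159367 ≈ -2.405 - 0.0025244*I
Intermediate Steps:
n(J) = 21*√J
(383285 + n(-367))/(-284971 + 125604) = (383285 + 21*√(-367))/(-284971 + 125604) = (383285 + 21*(I*√367))/(-159367) = (383285 + 21*I*√367)*(-1/159367) = -383285/159367 - 21*I*√367/159367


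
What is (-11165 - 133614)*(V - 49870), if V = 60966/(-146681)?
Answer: 1059064528841644/146681 ≈ 7.2202e+9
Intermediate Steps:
V = -60966/146681 (V = 60966*(-1/146681) = -60966/146681 ≈ -0.41564)
(-11165 - 133614)*(V - 49870) = (-11165 - 133614)*(-60966/146681 - 49870) = -144779*(-7315042436/146681) = 1059064528841644/146681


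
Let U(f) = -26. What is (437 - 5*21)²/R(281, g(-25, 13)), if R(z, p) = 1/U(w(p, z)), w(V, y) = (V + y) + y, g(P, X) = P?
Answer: -2865824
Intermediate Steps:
w(V, y) = V + 2*y
R(z, p) = -1/26 (R(z, p) = 1/(-26) = -1/26)
(437 - 5*21)²/R(281, g(-25, 13)) = (437 - 5*21)²/(-1/26) = (437 - 105)²*(-26) = 332²*(-26) = 110224*(-26) = -2865824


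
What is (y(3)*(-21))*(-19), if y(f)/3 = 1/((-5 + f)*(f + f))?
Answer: -399/4 ≈ -99.750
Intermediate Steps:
y(f) = 3/(2*f*(-5 + f)) (y(f) = 3/(((-5 + f)*(f + f))) = 3/(((-5 + f)*(2*f))) = 3/((2*f*(-5 + f))) = 3*(1/(2*f*(-5 + f))) = 3/(2*f*(-5 + f)))
(y(3)*(-21))*(-19) = (((3/2)/(3*(-5 + 3)))*(-21))*(-19) = (((3/2)*(1/3)/(-2))*(-21))*(-19) = (((3/2)*(1/3)*(-1/2))*(-21))*(-19) = -1/4*(-21)*(-19) = (21/4)*(-19) = -399/4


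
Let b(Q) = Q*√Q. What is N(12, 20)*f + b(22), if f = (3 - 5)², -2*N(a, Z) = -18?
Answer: 36 + 22*√22 ≈ 139.19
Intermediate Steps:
N(a, Z) = 9 (N(a, Z) = -½*(-18) = 9)
b(Q) = Q^(3/2)
f = 4 (f = (-2)² = 4)
N(12, 20)*f + b(22) = 9*4 + 22^(3/2) = 36 + 22*√22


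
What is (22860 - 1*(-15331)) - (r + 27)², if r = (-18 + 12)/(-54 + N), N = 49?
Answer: 934894/25 ≈ 37396.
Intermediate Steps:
r = 6/5 (r = (-18 + 12)/(-54 + 49) = -6/(-5) = -6*(-⅕) = 6/5 ≈ 1.2000)
(22860 - 1*(-15331)) - (r + 27)² = (22860 - 1*(-15331)) - (6/5 + 27)² = (22860 + 15331) - (141/5)² = 38191 - 1*19881/25 = 38191 - 19881/25 = 934894/25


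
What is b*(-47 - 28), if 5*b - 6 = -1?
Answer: -75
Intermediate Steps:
b = 1 (b = 6/5 + (1/5)*(-1) = 6/5 - 1/5 = 1)
b*(-47 - 28) = 1*(-47 - 28) = 1*(-75) = -75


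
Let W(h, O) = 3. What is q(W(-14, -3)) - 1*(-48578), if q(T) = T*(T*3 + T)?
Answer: 48614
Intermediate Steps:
q(T) = 4*T**2 (q(T) = T*(3*T + T) = T*(4*T) = 4*T**2)
q(W(-14, -3)) - 1*(-48578) = 4*3**2 - 1*(-48578) = 4*9 + 48578 = 36 + 48578 = 48614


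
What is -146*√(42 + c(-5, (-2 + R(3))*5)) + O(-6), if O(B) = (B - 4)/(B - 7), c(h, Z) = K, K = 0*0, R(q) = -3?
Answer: 10/13 - 146*√42 ≈ -945.42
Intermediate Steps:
K = 0
c(h, Z) = 0
O(B) = (-4 + B)/(-7 + B)
-146*√(42 + c(-5, (-2 + R(3))*5)) + O(-6) = -146*√(42 + 0) + (-4 - 6)/(-7 - 6) = -146*√42 - 10/(-13) = -146*√42 - 1/13*(-10) = -146*√42 + 10/13 = 10/13 - 146*√42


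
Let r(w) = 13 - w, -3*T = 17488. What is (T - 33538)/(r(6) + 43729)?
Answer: -59051/65604 ≈ -0.90011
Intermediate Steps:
T = -17488/3 (T = -⅓*17488 = -17488/3 ≈ -5829.3)
(T - 33538)/(r(6) + 43729) = (-17488/3 - 33538)/((13 - 1*6) + 43729) = -118102/(3*((13 - 6) + 43729)) = -118102/(3*(7 + 43729)) = -118102/3/43736 = -118102/3*1/43736 = -59051/65604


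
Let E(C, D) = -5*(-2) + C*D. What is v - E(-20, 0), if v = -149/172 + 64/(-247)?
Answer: -472651/42484 ≈ -11.125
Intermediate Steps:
E(C, D) = 10 + C*D
v = -47811/42484 (v = -149*1/172 + 64*(-1/247) = -149/172 - 64/247 = -47811/42484 ≈ -1.1254)
v - E(-20, 0) = -47811/42484 - (10 - 20*0) = -47811/42484 - (10 + 0) = -47811/42484 - 1*10 = -47811/42484 - 10 = -472651/42484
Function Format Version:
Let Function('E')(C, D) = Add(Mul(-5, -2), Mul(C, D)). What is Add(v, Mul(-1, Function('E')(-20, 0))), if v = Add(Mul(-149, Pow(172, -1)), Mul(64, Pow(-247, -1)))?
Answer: Rational(-472651, 42484) ≈ -11.125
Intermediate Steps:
Function('E')(C, D) = Add(10, Mul(C, D))
v = Rational(-47811, 42484) (v = Add(Mul(-149, Rational(1, 172)), Mul(64, Rational(-1, 247))) = Add(Rational(-149, 172), Rational(-64, 247)) = Rational(-47811, 42484) ≈ -1.1254)
Add(v, Mul(-1, Function('E')(-20, 0))) = Add(Rational(-47811, 42484), Mul(-1, Add(10, Mul(-20, 0)))) = Add(Rational(-47811, 42484), Mul(-1, Add(10, 0))) = Add(Rational(-47811, 42484), Mul(-1, 10)) = Add(Rational(-47811, 42484), -10) = Rational(-472651, 42484)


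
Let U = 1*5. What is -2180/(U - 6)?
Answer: 2180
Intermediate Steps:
U = 5
-2180/(U - 6) = -2180/(5 - 6) = -2180/(-1) = -2180*(-1) = 2180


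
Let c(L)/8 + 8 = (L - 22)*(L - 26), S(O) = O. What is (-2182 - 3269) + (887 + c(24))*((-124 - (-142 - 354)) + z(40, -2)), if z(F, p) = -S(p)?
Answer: 290383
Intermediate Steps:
c(L) = -64 + 8*(-26 + L)*(-22 + L) (c(L) = -64 + 8*((L - 22)*(L - 26)) = -64 + 8*((-22 + L)*(-26 + L)) = -64 + 8*((-26 + L)*(-22 + L)) = -64 + 8*(-26 + L)*(-22 + L))
z(F, p) = -p
(-2182 - 3269) + (887 + c(24))*((-124 - (-142 - 354)) + z(40, -2)) = (-2182 - 3269) + (887 + (4512 - 384*24 + 8*24**2))*((-124 - (-142 - 354)) - 1*(-2)) = -5451 + (887 + (4512 - 9216 + 8*576))*((-124 - 1*(-496)) + 2) = -5451 + (887 + (4512 - 9216 + 4608))*((-124 + 496) + 2) = -5451 + (887 - 96)*(372 + 2) = -5451 + 791*374 = -5451 + 295834 = 290383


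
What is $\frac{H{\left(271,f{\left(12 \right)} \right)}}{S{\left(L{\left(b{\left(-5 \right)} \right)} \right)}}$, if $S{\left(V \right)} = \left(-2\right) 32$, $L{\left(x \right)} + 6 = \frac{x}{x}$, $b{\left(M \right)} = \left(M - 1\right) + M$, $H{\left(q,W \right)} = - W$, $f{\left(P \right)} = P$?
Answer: $\frac{3}{16} \approx 0.1875$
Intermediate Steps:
$b{\left(M \right)} = -1 + 2 M$ ($b{\left(M \right)} = \left(-1 + M\right) + M = -1 + 2 M$)
$L{\left(x \right)} = -5$ ($L{\left(x \right)} = -6 + \frac{x}{x} = -6 + 1 = -5$)
$S{\left(V \right)} = -64$
$\frac{H{\left(271,f{\left(12 \right)} \right)}}{S{\left(L{\left(b{\left(-5 \right)} \right)} \right)}} = \frac{\left(-1\right) 12}{-64} = \left(-12\right) \left(- \frac{1}{64}\right) = \frac{3}{16}$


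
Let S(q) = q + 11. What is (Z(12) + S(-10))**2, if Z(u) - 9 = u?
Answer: 484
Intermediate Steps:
S(q) = 11 + q
Z(u) = 9 + u
(Z(12) + S(-10))**2 = ((9 + 12) + (11 - 10))**2 = (21 + 1)**2 = 22**2 = 484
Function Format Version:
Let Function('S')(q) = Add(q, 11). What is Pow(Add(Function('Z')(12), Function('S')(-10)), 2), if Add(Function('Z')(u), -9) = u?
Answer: 484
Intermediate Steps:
Function('S')(q) = Add(11, q)
Function('Z')(u) = Add(9, u)
Pow(Add(Function('Z')(12), Function('S')(-10)), 2) = Pow(Add(Add(9, 12), Add(11, -10)), 2) = Pow(Add(21, 1), 2) = Pow(22, 2) = 484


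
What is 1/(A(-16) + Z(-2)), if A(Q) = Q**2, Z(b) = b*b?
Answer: 1/260 ≈ 0.0038462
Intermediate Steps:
Z(b) = b**2
1/(A(-16) + Z(-2)) = 1/((-16)**2 + (-2)**2) = 1/(256 + 4) = 1/260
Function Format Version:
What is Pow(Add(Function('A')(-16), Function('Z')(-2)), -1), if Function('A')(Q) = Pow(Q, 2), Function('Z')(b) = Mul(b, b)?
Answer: Rational(1, 260) ≈ 0.0038462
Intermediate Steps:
Function('Z')(b) = Pow(b, 2)
Pow(Add(Function('A')(-16), Function('Z')(-2)), -1) = Pow(Add(Pow(-16, 2), Pow(-2, 2)), -1) = Pow(Add(256, 4), -1) = Pow(260, -1) = Rational(1, 260)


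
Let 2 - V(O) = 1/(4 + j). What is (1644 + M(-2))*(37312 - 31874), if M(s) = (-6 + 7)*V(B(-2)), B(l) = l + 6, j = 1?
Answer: 44749302/5 ≈ 8.9499e+6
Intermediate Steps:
B(l) = 6 + l
V(O) = 9/5 (V(O) = 2 - 1/(4 + 1) = 2 - 1/5 = 2 - 1*⅕ = 2 - ⅕ = 9/5)
M(s) = 9/5 (M(s) = (-6 + 7)*(9/5) = 1*(9/5) = 9/5)
(1644 + M(-2))*(37312 - 31874) = (1644 + 9/5)*(37312 - 31874) = (8229/5)*5438 = 44749302/5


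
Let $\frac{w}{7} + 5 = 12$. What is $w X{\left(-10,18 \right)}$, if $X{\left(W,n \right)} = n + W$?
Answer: $392$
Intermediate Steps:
$w = 49$ ($w = -35 + 7 \cdot 12 = -35 + 84 = 49$)
$X{\left(W,n \right)} = W + n$
$w X{\left(-10,18 \right)} = 49 \left(-10 + 18\right) = 49 \cdot 8 = 392$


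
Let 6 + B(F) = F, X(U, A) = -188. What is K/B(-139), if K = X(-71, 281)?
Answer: 188/145 ≈ 1.2966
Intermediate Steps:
K = -188
B(F) = -6 + F
K/B(-139) = -188/(-6 - 139) = -188/(-145) = -188*(-1/145) = 188/145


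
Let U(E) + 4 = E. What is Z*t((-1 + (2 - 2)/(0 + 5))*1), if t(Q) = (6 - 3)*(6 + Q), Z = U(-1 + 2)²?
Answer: 135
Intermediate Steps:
U(E) = -4 + E
Z = 9 (Z = (-4 + (-1 + 2))² = (-4 + 1)² = (-3)² = 9)
t(Q) = 18 + 3*Q (t(Q) = 3*(6 + Q) = 18 + 3*Q)
Z*t((-1 + (2 - 2)/(0 + 5))*1) = 9*(18 + 3*((-1 + (2 - 2)/(0 + 5))*1)) = 9*(18 + 3*((-1 + 0/5)*1)) = 9*(18 + 3*((-1 + 0*(⅕))*1)) = 9*(18 + 3*((-1 + 0)*1)) = 9*(18 + 3*(-1*1)) = 9*(18 + 3*(-1)) = 9*(18 - 3) = 9*15 = 135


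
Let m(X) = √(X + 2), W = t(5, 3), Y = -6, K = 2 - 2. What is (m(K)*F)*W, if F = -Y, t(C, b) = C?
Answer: 30*√2 ≈ 42.426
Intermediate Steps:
K = 0
W = 5
m(X) = √(2 + X)
F = 6 (F = -1*(-6) = 6)
(m(K)*F)*W = (√(2 + 0)*6)*5 = (√2*6)*5 = (6*√2)*5 = 30*√2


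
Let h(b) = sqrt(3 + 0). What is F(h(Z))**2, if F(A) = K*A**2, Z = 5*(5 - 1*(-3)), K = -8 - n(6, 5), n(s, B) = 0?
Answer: 576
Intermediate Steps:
K = -8 (K = -8 - 1*0 = -8 + 0 = -8)
Z = 40 (Z = 5*(5 + 3) = 5*8 = 40)
h(b) = sqrt(3)
F(A) = -8*A**2
F(h(Z))**2 = (-8*(sqrt(3))**2)**2 = (-8*3)**2 = (-24)**2 = 576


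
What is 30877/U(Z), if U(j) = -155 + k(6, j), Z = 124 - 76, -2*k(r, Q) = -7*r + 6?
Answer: -30877/137 ≈ -225.38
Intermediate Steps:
k(r, Q) = -3 + 7*r/2 (k(r, Q) = -(-7*r + 6)/2 = -(6 - 7*r)/2 = -3 + 7*r/2)
Z = 48
U(j) = -137 (U(j) = -155 + (-3 + (7/2)*6) = -155 + (-3 + 21) = -155 + 18 = -137)
30877/U(Z) = 30877/(-137) = 30877*(-1/137) = -30877/137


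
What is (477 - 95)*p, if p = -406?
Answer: -155092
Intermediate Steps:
(477 - 95)*p = (477 - 95)*(-406) = 382*(-406) = -155092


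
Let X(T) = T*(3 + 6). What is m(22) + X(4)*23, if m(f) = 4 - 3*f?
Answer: 766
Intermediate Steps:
X(T) = 9*T (X(T) = T*9 = 9*T)
m(22) + X(4)*23 = (4 - 3*22) + (9*4)*23 = (4 - 66) + 36*23 = -62 + 828 = 766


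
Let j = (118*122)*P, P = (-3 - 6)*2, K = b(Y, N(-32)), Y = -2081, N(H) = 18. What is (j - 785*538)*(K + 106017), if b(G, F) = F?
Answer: -72258399030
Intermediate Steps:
K = 18
P = -18 (P = -9*2 = -18)
j = -259128 (j = (118*122)*(-18) = 14396*(-18) = -259128)
(j - 785*538)*(K + 106017) = (-259128 - 785*538)*(18 + 106017) = (-259128 - 422330)*106035 = -681458*106035 = -72258399030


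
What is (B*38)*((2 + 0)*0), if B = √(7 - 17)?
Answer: 0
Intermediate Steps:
B = I*√10 (B = √(-10) = I*√10 ≈ 3.1623*I)
(B*38)*((2 + 0)*0) = ((I*√10)*38)*((2 + 0)*0) = (38*I*√10)*(2*0) = (38*I*√10)*0 = 0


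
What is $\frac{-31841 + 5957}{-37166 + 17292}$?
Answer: $\frac{12942}{9937} \approx 1.3024$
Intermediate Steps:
$\frac{-31841 + 5957}{-37166 + 17292} = - \frac{25884}{-19874} = \left(-25884\right) \left(- \frac{1}{19874}\right) = \frac{12942}{9937}$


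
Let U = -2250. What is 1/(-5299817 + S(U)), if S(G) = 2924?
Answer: -1/5296893 ≈ -1.8879e-7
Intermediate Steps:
1/(-5299817 + S(U)) = 1/(-5299817 + 2924) = 1/(-5296893) = -1/5296893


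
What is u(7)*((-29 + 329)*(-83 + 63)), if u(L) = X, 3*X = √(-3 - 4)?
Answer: -2000*I*√7 ≈ -5291.5*I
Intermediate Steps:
X = I*√7/3 (X = √(-3 - 4)/3 = √(-7)/3 = (I*√7)/3 = I*√7/3 ≈ 0.88192*I)
u(L) = I*√7/3
u(7)*((-29 + 329)*(-83 + 63)) = (I*√7/3)*((-29 + 329)*(-83 + 63)) = (I*√7/3)*(300*(-20)) = (I*√7/3)*(-6000) = -2000*I*√7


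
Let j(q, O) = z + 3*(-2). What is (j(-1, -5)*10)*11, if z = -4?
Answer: -1100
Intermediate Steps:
j(q, O) = -10 (j(q, O) = -4 + 3*(-2) = -4 - 6 = -10)
(j(-1, -5)*10)*11 = -10*10*11 = -100*11 = -1100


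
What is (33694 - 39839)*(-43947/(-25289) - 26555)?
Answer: 217178998840/1331 ≈ 1.6317e+8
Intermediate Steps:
(33694 - 39839)*(-43947/(-25289) - 26555) = -6145*(-43947*(-1/25289) - 26555) = -6145*(2313/1331 - 26555) = -6145*(-35342392/1331) = 217178998840/1331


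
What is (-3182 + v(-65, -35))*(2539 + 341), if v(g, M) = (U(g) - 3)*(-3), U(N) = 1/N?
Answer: -118795392/13 ≈ -9.1381e+6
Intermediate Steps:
v(g, M) = 9 - 3/g (v(g, M) = (1/g - 3)*(-3) = (-3 + 1/g)*(-3) = 9 - 3/g)
(-3182 + v(-65, -35))*(2539 + 341) = (-3182 + (9 - 3/(-65)))*(2539 + 341) = (-3182 + (9 - 3*(-1/65)))*2880 = (-3182 + (9 + 3/65))*2880 = (-3182 + 588/65)*2880 = -206242/65*2880 = -118795392/13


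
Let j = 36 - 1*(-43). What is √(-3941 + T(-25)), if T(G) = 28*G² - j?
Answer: 2*√3370 ≈ 116.10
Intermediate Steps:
j = 79 (j = 36 + 43 = 79)
T(G) = -79 + 28*G² (T(G) = 28*G² - 1*79 = 28*G² - 79 = -79 + 28*G²)
√(-3941 + T(-25)) = √(-3941 + (-79 + 28*(-25)²)) = √(-3941 + (-79 + 28*625)) = √(-3941 + (-79 + 17500)) = √(-3941 + 17421) = √13480 = 2*√3370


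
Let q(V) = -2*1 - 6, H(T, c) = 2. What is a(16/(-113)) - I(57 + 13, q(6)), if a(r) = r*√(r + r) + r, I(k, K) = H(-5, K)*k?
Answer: -15836/113 - 64*I*√226/12769 ≈ -140.14 - 0.075349*I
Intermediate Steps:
q(V) = -8 (q(V) = -2 - 6 = -8)
I(k, K) = 2*k
a(r) = r + √2*r^(3/2) (a(r) = r*√(2*r) + r = r*(√2*√r) + r = √2*r^(3/2) + r = r + √2*r^(3/2))
a(16/(-113)) - I(57 + 13, q(6)) = (16/(-113) + √2*(16/(-113))^(3/2)) - 2*(57 + 13) = (16*(-1/113) + √2*(16*(-1/113))^(3/2)) - 2*70 = (-16/113 + √2*(-16/113)^(3/2)) - 1*140 = (-16/113 + √2*(-64*I*√113/12769)) - 140 = (-16/113 - 64*I*√226/12769) - 140 = -15836/113 - 64*I*√226/12769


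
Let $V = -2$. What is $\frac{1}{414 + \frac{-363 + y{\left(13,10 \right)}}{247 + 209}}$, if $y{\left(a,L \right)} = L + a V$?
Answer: $\frac{456}{188405} \approx 0.0024203$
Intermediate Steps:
$y{\left(a,L \right)} = L - 2 a$ ($y{\left(a,L \right)} = L + a \left(-2\right) = L - 2 a$)
$\frac{1}{414 + \frac{-363 + y{\left(13,10 \right)}}{247 + 209}} = \frac{1}{414 + \frac{-363 + \left(10 - 26\right)}{247 + 209}} = \frac{1}{414 + \frac{-363 + \left(10 - 26\right)}{456}} = \frac{1}{414 + \left(-363 - 16\right) \frac{1}{456}} = \frac{1}{414 - \frac{379}{456}} = \frac{1}{\frac{188405}{456}} = \frac{456}{188405}$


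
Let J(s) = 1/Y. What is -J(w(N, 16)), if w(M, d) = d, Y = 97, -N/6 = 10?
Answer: -1/97 ≈ -0.010309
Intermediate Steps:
N = -60 (N = -6*10 = -60)
J(s) = 1/97
-J(w(N, 16)) = -1*1/97 = -1/97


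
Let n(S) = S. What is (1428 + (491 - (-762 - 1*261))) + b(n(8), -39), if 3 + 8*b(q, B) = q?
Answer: 23541/8 ≈ 2942.6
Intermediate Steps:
b(q, B) = -3/8 + q/8
(1428 + (491 - (-762 - 1*261))) + b(n(8), -39) = (1428 + (491 - (-762 - 1*261))) + (-3/8 + (⅛)*8) = (1428 + (491 - (-762 - 261))) + (-3/8 + 1) = (1428 + (491 - 1*(-1023))) + 5/8 = (1428 + (491 + 1023)) + 5/8 = (1428 + 1514) + 5/8 = 2942 + 5/8 = 23541/8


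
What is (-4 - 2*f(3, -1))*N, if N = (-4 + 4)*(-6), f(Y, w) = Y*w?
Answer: 0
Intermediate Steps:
N = 0 (N = 0*(-6) = 0)
(-4 - 2*f(3, -1))*N = (-4 - 6*(-1))*0 = (-4 - 2*(-3))*0 = (-4 + 6)*0 = 2*0 = 0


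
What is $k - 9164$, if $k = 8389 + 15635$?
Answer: $14860$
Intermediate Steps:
$k = 24024$
$k - 9164 = 24024 - 9164 = 14860$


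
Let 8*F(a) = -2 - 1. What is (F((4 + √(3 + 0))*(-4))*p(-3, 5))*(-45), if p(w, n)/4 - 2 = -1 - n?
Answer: -270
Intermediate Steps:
p(w, n) = 4 - 4*n (p(w, n) = 8 + 4*(-1 - n) = 8 + (-4 - 4*n) = 4 - 4*n)
F(a) = -3/8 (F(a) = (-2 - 1)/8 = (⅛)*(-3) = -3/8)
(F((4 + √(3 + 0))*(-4))*p(-3, 5))*(-45) = -3*(4 - 4*5)/8*(-45) = -3*(4 - 20)/8*(-45) = -3/8*(-16)*(-45) = 6*(-45) = -270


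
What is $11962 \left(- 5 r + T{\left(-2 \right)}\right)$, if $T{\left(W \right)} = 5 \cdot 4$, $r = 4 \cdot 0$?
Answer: $239240$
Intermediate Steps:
$r = 0$
$T{\left(W \right)} = 20$
$11962 \left(- 5 r + T{\left(-2 \right)}\right) = 11962 \left(\left(-5\right) 0 + 20\right) = 11962 \left(0 + 20\right) = 11962 \cdot 20 = 239240$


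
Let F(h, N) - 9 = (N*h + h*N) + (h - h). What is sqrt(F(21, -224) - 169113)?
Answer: 4*I*sqrt(11157) ≈ 422.51*I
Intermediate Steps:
F(h, N) = 9 + 2*N*h (F(h, N) = 9 + ((N*h + h*N) + (h - h)) = 9 + ((N*h + N*h) + 0) = 9 + (2*N*h + 0) = 9 + 2*N*h)
sqrt(F(21, -224) - 169113) = sqrt((9 + 2*(-224)*21) - 169113) = sqrt((9 - 9408) - 169113) = sqrt(-9399 - 169113) = sqrt(-178512) = 4*I*sqrt(11157)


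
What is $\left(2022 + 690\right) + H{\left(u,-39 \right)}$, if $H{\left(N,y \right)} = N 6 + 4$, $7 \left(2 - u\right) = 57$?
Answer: $\frac{18754}{7} \approx 2679.1$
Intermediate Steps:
$u = - \frac{43}{7}$ ($u = 2 - \frac{57}{7} = - \frac{43}{7} \approx -6.1429$)
$H{\left(N,y \right)} = 4 + 6 N$ ($H{\left(N,y \right)} = 6 N + 4 = 4 + 6 N$)
$\left(2022 + 690\right) + H{\left(u,-39 \right)} = \left(2022 + 690\right) + \left(4 + 6 \left(- \frac{43}{7}\right)\right) = 2712 + \left(4 - \frac{258}{7}\right) = 2712 - \frac{230}{7} = \frac{18754}{7}$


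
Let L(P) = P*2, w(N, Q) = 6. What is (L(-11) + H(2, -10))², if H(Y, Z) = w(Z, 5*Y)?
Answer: 256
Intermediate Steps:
H(Y, Z) = 6
L(P) = 2*P
(L(-11) + H(2, -10))² = (2*(-11) + 6)² = (-22 + 6)² = (-16)² = 256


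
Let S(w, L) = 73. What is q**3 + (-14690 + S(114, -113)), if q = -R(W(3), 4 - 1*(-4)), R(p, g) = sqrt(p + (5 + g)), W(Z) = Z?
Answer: -14681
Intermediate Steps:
R(p, g) = sqrt(5 + g + p)
q = -4 (q = -sqrt(5 + (4 - 1*(-4)) + 3) = -sqrt(5 + (4 + 4) + 3) = -sqrt(5 + 8 + 3) = -sqrt(16) = -1*4 = -4)
q**3 + (-14690 + S(114, -113)) = (-4)**3 + (-14690 + 73) = -64 - 14617 = -14681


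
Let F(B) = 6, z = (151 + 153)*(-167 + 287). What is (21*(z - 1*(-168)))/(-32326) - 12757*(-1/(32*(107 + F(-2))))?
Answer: -169322839/8349344 ≈ -20.280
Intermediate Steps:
z = 36480 (z = 304*120 = 36480)
(21*(z - 1*(-168)))/(-32326) - 12757*(-1/(32*(107 + F(-2)))) = (21*(36480 - 1*(-168)))/(-32326) - 12757*(-1/(32*(107 + 6))) = (21*(36480 + 168))*(-1/32326) - 12757/(113*(-32)) = (21*36648)*(-1/32326) - 12757/(-3616) = 769608*(-1/32326) - 12757*(-1/3616) = -54972/2309 + 12757/3616 = -169322839/8349344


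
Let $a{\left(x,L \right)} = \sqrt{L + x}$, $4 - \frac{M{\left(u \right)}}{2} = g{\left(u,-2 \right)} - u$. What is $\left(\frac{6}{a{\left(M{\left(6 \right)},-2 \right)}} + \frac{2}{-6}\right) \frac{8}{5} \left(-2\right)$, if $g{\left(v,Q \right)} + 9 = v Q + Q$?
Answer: $- \frac{4}{3} \approx -1.3333$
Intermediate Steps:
$g{\left(v,Q \right)} = -9 + Q + Q v$ ($g{\left(v,Q \right)} = -9 + \left(v Q + Q\right) = -9 + \left(Q v + Q\right) = -9 + \left(Q + Q v\right) = -9 + Q + Q v$)
$M{\left(u \right)} = 30 + 6 u$ ($M{\left(u \right)} = 8 - 2 \left(\left(-9 - 2 - 2 u\right) - u\right) = 8 - 2 \left(\left(-11 - 2 u\right) - u\right) = 8 - 2 \left(-11 - 3 u\right) = 8 + \left(22 + 6 u\right) = 30 + 6 u$)
$\left(\frac{6}{a{\left(M{\left(6 \right)},-2 \right)}} + \frac{2}{-6}\right) \frac{8}{5} \left(-2\right) = \left(\frac{6}{\sqrt{-2 + \left(30 + 6 \cdot 6\right)}} + \frac{2}{-6}\right) \frac{8}{5} \left(-2\right) = \left(\frac{6}{\sqrt{-2 + \left(30 + 36\right)}} + 2 \left(- \frac{1}{6}\right)\right) 8 \cdot \frac{1}{5} \left(-2\right) = \left(\frac{6}{\sqrt{-2 + 66}} - \frac{1}{3}\right) \frac{8}{5} \left(-2\right) = \left(\frac{6}{\sqrt{64}} - \frac{1}{3}\right) \frac{8}{5} \left(-2\right) = \left(\frac{6}{8} - \frac{1}{3}\right) \frac{8}{5} \left(-2\right) = \left(6 \cdot \frac{1}{8} - \frac{1}{3}\right) \frac{8}{5} \left(-2\right) = \left(\frac{3}{4} - \frac{1}{3}\right) \frac{8}{5} \left(-2\right) = \frac{5}{12} \cdot \frac{8}{5} \left(-2\right) = \frac{2}{3} \left(-2\right) = - \frac{4}{3}$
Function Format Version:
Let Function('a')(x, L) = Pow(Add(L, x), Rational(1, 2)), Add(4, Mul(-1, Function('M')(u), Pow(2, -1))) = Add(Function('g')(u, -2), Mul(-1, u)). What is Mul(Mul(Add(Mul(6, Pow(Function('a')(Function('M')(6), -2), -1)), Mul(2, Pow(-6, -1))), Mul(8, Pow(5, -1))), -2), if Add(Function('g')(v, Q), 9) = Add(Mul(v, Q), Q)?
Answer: Rational(-4, 3) ≈ -1.3333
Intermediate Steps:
Function('g')(v, Q) = Add(-9, Q, Mul(Q, v)) (Function('g')(v, Q) = Add(-9, Add(Mul(v, Q), Q)) = Add(-9, Add(Mul(Q, v), Q)) = Add(-9, Add(Q, Mul(Q, v))) = Add(-9, Q, Mul(Q, v)))
Function('M')(u) = Add(30, Mul(6, u)) (Function('M')(u) = Add(8, Mul(-2, Add(Add(-9, -2, Mul(-2, u)), Mul(-1, u)))) = Add(8, Mul(-2, Add(Add(-11, Mul(-2, u)), Mul(-1, u)))) = Add(8, Mul(-2, Add(-11, Mul(-3, u)))) = Add(8, Add(22, Mul(6, u))) = Add(30, Mul(6, u)))
Mul(Mul(Add(Mul(6, Pow(Function('a')(Function('M')(6), -2), -1)), Mul(2, Pow(-6, -1))), Mul(8, Pow(5, -1))), -2) = Mul(Mul(Add(Mul(6, Pow(Pow(Add(-2, Add(30, Mul(6, 6))), Rational(1, 2)), -1)), Mul(2, Pow(-6, -1))), Mul(8, Pow(5, -1))), -2) = Mul(Mul(Add(Mul(6, Pow(Pow(Add(-2, Add(30, 36)), Rational(1, 2)), -1)), Mul(2, Rational(-1, 6))), Mul(8, Rational(1, 5))), -2) = Mul(Mul(Add(Mul(6, Pow(Pow(Add(-2, 66), Rational(1, 2)), -1)), Rational(-1, 3)), Rational(8, 5)), -2) = Mul(Mul(Add(Mul(6, Pow(Pow(64, Rational(1, 2)), -1)), Rational(-1, 3)), Rational(8, 5)), -2) = Mul(Mul(Add(Mul(6, Pow(8, -1)), Rational(-1, 3)), Rational(8, 5)), -2) = Mul(Mul(Add(Mul(6, Rational(1, 8)), Rational(-1, 3)), Rational(8, 5)), -2) = Mul(Mul(Add(Rational(3, 4), Rational(-1, 3)), Rational(8, 5)), -2) = Mul(Mul(Rational(5, 12), Rational(8, 5)), -2) = Mul(Rational(2, 3), -2) = Rational(-4, 3)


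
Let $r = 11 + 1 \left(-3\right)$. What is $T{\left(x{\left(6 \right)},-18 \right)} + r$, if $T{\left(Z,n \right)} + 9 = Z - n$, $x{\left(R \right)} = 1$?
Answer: $18$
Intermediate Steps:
$r = 8$ ($r = 11 - 3 = 8$)
$T{\left(Z,n \right)} = -9 + Z - n$ ($T{\left(Z,n \right)} = -9 + \left(Z - n\right) = -9 + Z - n$)
$T{\left(x{\left(6 \right)},-18 \right)} + r = \left(-9 + 1 - -18\right) + 8 = \left(-9 + 1 + 18\right) + 8 = 10 + 8 = 18$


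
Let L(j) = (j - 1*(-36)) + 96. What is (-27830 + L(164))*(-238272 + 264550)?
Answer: -723538452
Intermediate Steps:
L(j) = 132 + j (L(j) = (j + 36) + 96 = (36 + j) + 96 = 132 + j)
(-27830 + L(164))*(-238272 + 264550) = (-27830 + (132 + 164))*(-238272 + 264550) = (-27830 + 296)*26278 = -27534*26278 = -723538452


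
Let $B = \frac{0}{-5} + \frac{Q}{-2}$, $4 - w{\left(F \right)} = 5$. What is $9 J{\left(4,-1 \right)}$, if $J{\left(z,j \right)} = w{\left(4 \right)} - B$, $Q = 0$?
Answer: $-9$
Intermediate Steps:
$w{\left(F \right)} = -1$ ($w{\left(F \right)} = 4 - 5 = -1$)
$B = 0$ ($B = \frac{0}{-5} + \frac{0}{-2} = 0 \left(- \frac{1}{5}\right) + 0 \left(- \frac{1}{2}\right) = 0 + 0 = 0$)
$J{\left(z,j \right)} = -1$ ($J{\left(z,j \right)} = -1 - 0 = -1 + 0 = -1$)
$9 J{\left(4,-1 \right)} = 9 \left(-1\right) = -9$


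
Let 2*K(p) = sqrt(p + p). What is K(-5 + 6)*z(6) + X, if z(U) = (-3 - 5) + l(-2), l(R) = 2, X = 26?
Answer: 26 - 3*sqrt(2) ≈ 21.757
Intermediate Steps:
K(p) = sqrt(2)*sqrt(p)/2 (K(p) = sqrt(p + p)/2 = sqrt(2*p)/2 = (sqrt(2)*sqrt(p))/2 = sqrt(2)*sqrt(p)/2)
z(U) = -6 (z(U) = (-3 - 5) + 2 = -8 + 2 = -6)
K(-5 + 6)*z(6) + X = (sqrt(2)*sqrt(-5 + 6)/2)*(-6) + 26 = (sqrt(2)*sqrt(1)/2)*(-6) + 26 = ((1/2)*sqrt(2)*1)*(-6) + 26 = (sqrt(2)/2)*(-6) + 26 = -3*sqrt(2) + 26 = 26 - 3*sqrt(2)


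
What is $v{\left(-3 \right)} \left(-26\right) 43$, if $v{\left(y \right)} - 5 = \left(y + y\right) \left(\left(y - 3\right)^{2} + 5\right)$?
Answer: $269438$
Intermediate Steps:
$v{\left(y \right)} = 5 + 2 y \left(5 + \left(-3 + y\right)^{2}\right)$ ($v{\left(y \right)} = 5 + \left(y + y\right) \left(\left(y - 3\right)^{2} + 5\right) = 5 + 2 y \left(\left(-3 + y\right)^{2} + 5\right) = 5 + 2 y \left(5 + \left(-3 + y\right)^{2}\right)$)
$v{\left(-3 \right)} \left(-26\right) 43 = \left(5 + 10 \left(-3\right) + 2 \left(-3\right) \left(-3 - 3\right)^{2}\right) \left(-26\right) 43 = \left(5 - 30 + 2 \left(-3\right) \left(-6\right)^{2}\right) \left(-26\right) 43 = \left(5 - 30 + 2 \left(-3\right) 36\right) \left(-26\right) 43 = \left(5 - 30 - 216\right) \left(-26\right) 43 = \left(-241\right) \left(-26\right) 43 = 6266 \cdot 43 = 269438$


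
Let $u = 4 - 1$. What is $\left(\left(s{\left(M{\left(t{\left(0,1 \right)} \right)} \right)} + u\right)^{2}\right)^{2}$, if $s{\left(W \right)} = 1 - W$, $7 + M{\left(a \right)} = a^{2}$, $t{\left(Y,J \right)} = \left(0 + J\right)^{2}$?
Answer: $10000$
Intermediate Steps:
$t{\left(Y,J \right)} = J^{2}$
$u = 3$
$M{\left(a \right)} = -7 + a^{2}$
$\left(\left(s{\left(M{\left(t{\left(0,1 \right)} \right)} \right)} + u\right)^{2}\right)^{2} = \left(\left(\left(1 - \left(-7 + \left(1^{2}\right)^{2}\right)\right) + 3\right)^{2}\right)^{2} = \left(\left(\left(1 - \left(-7 + 1^{2}\right)\right) + 3\right)^{2}\right)^{2} = \left(\left(\left(1 - \left(-7 + 1\right)\right) + 3\right)^{2}\right)^{2} = \left(\left(\left(1 - -6\right) + 3\right)^{2}\right)^{2} = \left(\left(\left(1 + 6\right) + 3\right)^{2}\right)^{2} = \left(\left(7 + 3\right)^{2}\right)^{2} = \left(10^{2}\right)^{2} = 100^{2} = 10000$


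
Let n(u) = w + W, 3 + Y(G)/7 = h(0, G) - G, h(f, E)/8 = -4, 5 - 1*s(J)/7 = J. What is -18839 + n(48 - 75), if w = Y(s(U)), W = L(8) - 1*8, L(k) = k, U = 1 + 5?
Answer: -19035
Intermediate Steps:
U = 6
s(J) = 35 - 7*J
h(f, E) = -32 (h(f, E) = 8*(-4) = -32)
Y(G) = -245 - 7*G (Y(G) = -21 + 7*(-32 - G) = -21 + (-224 - 7*G) = -245 - 7*G)
W = 0 (W = 8 - 1*8 = 8 - 8 = 0)
w = -196 (w = -245 - 7*(35 - 7*6) = -245 - 7*(35 - 42) = -245 - 7*(-7) = -245 + 49 = -196)
n(u) = -196 (n(u) = -196 + 0 = -196)
-18839 + n(48 - 75) = -18839 - 196 = -19035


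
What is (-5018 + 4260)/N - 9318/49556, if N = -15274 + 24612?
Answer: -31143733/115688482 ≈ -0.26920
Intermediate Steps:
N = 9338
(-5018 + 4260)/N - 9318/49556 = (-5018 + 4260)/9338 - 9318/49556 = -758*1/9338 - 9318*1/49556 = -379/4669 - 4659/24778 = -31143733/115688482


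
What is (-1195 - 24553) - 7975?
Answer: -33723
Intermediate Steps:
(-1195 - 24553) - 7975 = -25748 - 7975 = -33723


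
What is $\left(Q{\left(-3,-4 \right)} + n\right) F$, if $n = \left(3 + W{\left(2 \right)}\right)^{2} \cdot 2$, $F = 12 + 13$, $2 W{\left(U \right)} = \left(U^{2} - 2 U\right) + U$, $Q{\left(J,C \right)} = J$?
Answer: $725$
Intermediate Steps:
$W{\left(U \right)} = \frac{U^{2}}{2} - \frac{U}{2}$ ($W{\left(U \right)} = \frac{\left(U^{2} - 2 U\right) + U}{2} = \frac{U^{2} - U}{2} = \frac{U^{2}}{2} - \frac{U}{2}$)
$F = 25$
$n = 32$ ($n = \left(3 + \frac{1}{2} \cdot 2 \left(-1 + 2\right)\right)^{2} \cdot 2 = \left(3 + \frac{1}{2} \cdot 2 \cdot 1\right)^{2} \cdot 2 = \left(3 + 1\right)^{2} \cdot 2 = 4^{2} \cdot 2 = 16 \cdot 2 = 32$)
$\left(Q{\left(-3,-4 \right)} + n\right) F = \left(-3 + 32\right) 25 = 29 \cdot 25 = 725$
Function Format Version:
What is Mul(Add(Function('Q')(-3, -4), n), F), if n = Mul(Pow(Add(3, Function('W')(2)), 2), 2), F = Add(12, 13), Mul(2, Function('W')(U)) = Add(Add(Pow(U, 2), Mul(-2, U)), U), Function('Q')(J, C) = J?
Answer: 725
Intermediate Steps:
Function('W')(U) = Add(Mul(Rational(1, 2), Pow(U, 2)), Mul(Rational(-1, 2), U)) (Function('W')(U) = Mul(Rational(1, 2), Add(Add(Pow(U, 2), Mul(-2, U)), U)) = Mul(Rational(1, 2), Add(Pow(U, 2), Mul(-1, U))) = Add(Mul(Rational(1, 2), Pow(U, 2)), Mul(Rational(-1, 2), U)))
F = 25
n = 32 (n = Mul(Pow(Add(3, Mul(Rational(1, 2), 2, Add(-1, 2))), 2), 2) = Mul(Pow(Add(3, Mul(Rational(1, 2), 2, 1)), 2), 2) = Mul(Pow(Add(3, 1), 2), 2) = Mul(Pow(4, 2), 2) = Mul(16, 2) = 32)
Mul(Add(Function('Q')(-3, -4), n), F) = Mul(Add(-3, 32), 25) = Mul(29, 25) = 725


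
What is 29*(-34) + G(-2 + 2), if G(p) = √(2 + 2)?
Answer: -984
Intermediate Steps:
G(p) = 2 (G(p) = √4 = 2)
29*(-34) + G(-2 + 2) = 29*(-34) + 2 = -986 + 2 = -984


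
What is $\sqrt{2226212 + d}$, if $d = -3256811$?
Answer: $3 i \sqrt{114511} \approx 1015.2 i$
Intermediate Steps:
$\sqrt{2226212 + d} = \sqrt{2226212 - 3256811} = \sqrt{-1030599} = 3 i \sqrt{114511}$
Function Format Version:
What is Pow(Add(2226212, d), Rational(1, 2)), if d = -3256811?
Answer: Mul(3, I, Pow(114511, Rational(1, 2))) ≈ Mul(1015.2, I)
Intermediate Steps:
Pow(Add(2226212, d), Rational(1, 2)) = Pow(Add(2226212, -3256811), Rational(1, 2)) = Pow(-1030599, Rational(1, 2)) = Mul(3, I, Pow(114511, Rational(1, 2)))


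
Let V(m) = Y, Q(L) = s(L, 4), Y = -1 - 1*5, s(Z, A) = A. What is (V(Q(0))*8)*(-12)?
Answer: 576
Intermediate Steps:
Y = -6 (Y = -1 - 5 = -6)
Q(L) = 4
V(m) = -6
(V(Q(0))*8)*(-12) = -6*8*(-12) = -48*(-12) = 576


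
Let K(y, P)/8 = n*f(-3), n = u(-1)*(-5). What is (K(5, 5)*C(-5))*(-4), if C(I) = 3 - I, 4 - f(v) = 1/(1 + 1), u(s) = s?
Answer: -4480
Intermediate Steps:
f(v) = 7/2 (f(v) = 4 - 1/(1 + 1) = 4 - 1/2 = 4 - 1*½ = 4 - ½ = 7/2)
n = 5 (n = -1*(-5) = 5)
K(y, P) = 140 (K(y, P) = 8*(5*(7/2)) = 8*(35/2) = 140)
(K(5, 5)*C(-5))*(-4) = (140*(3 - 1*(-5)))*(-4) = (140*(3 + 5))*(-4) = (140*8)*(-4) = 1120*(-4) = -4480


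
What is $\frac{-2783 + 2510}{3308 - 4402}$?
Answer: $\frac{273}{1094} \approx 0.24954$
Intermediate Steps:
$\frac{-2783 + 2510}{3308 - 4402} = - \frac{273}{3308 - 4402} = - \frac{273}{-1094} = \left(-273\right) \left(- \frac{1}{1094}\right) = \frac{273}{1094}$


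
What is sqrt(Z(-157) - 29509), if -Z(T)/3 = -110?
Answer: I*sqrt(29179) ≈ 170.82*I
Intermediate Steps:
Z(T) = 330 (Z(T) = -3*(-110) = 330)
sqrt(Z(-157) - 29509) = sqrt(330 - 29509) = sqrt(-29179) = I*sqrt(29179)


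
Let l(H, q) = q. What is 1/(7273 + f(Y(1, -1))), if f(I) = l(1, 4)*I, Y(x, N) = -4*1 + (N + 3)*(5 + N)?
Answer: 1/7289 ≈ 0.00013719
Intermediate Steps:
Y(x, N) = -4 + (3 + N)*(5 + N)
f(I) = 4*I
1/(7273 + f(Y(1, -1))) = 1/(7273 + 4*(11 + (-1)**2 + 8*(-1))) = 1/(7273 + 4*(11 + 1 - 8)) = 1/(7273 + 4*4) = 1/(7273 + 16) = 1/7289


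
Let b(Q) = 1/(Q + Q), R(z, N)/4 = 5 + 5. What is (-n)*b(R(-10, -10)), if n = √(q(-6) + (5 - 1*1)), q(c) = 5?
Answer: -3/80 ≈ -0.037500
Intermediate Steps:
R(z, N) = 40 (R(z, N) = 4*(5 + 5) = 4*10 = 40)
b(Q) = 1/(2*Q)
n = 3 (n = √(5 + (5 - 1*1)) = √(5 + (5 - 1)) = √(5 + 4) = √9 = 3)
(-n)*b(R(-10, -10)) = (-1*3)*((½)/40) = -3/(2*40) = -3*1/80 = -3/80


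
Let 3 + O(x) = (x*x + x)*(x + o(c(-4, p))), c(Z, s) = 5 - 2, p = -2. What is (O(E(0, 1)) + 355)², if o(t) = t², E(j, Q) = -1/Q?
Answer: 123904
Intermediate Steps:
c(Z, s) = 3
O(x) = -3 + (9 + x)*(x + x²) (O(x) = -3 + (x*x + x)*(x + 3²) = -3 + (x² + x)*(x + 9) = -3 + (x + x²)*(9 + x) = -3 + (9 + x)*(x + x²))
(O(E(0, 1)) + 355)² = ((-3 + (-1/1)³ + 9*(-1/1) + 10*(-1/1)²) + 355)² = ((-3 + (-1*1)³ + 9*(-1*1) + 10*(-1*1)²) + 355)² = ((-3 + (-1)³ + 9*(-1) + 10*(-1)²) + 355)² = ((-3 - 1 - 9 + 10*1) + 355)² = ((-3 - 1 - 9 + 10) + 355)² = (-3 + 355)² = 352² = 123904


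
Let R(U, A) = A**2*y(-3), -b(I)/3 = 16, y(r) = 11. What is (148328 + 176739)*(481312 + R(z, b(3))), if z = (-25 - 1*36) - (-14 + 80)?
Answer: 164697145952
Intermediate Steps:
b(I) = -48 (b(I) = -3*16 = -48)
z = -127 (z = (-25 - 36) - 1*66 = -61 - 66 = -127)
R(U, A) = 11*A**2 (R(U, A) = A**2*11 = 11*A**2)
(148328 + 176739)*(481312 + R(z, b(3))) = (148328 + 176739)*(481312 + 11*(-48)**2) = 325067*(481312 + 11*2304) = 325067*(481312 + 25344) = 325067*506656 = 164697145952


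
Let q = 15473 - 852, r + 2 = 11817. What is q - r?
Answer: 2806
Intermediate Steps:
r = 11815 (r = -2 + 11817 = 11815)
q = 14621
q - r = 14621 - 1*11815 = 14621 - 11815 = 2806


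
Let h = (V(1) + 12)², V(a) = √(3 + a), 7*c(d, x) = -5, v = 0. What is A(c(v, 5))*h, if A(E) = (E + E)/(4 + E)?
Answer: -1960/23 ≈ -85.217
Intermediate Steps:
c(d, x) = -5/7 (c(d, x) = (⅐)*(-5) = -5/7)
A(E) = 2*E/(4 + E) (A(E) = (2*E)/(4 + E) = 2*E/(4 + E))
h = 196 (h = (√(3 + 1) + 12)² = (√4 + 12)² = (2 + 12)² = 14² = 196)
A(c(v, 5))*h = (2*(-5/7)/(4 - 5/7))*196 = (2*(-5/7)/(23/7))*196 = (2*(-5/7)*(7/23))*196 = -10/23*196 = -1960/23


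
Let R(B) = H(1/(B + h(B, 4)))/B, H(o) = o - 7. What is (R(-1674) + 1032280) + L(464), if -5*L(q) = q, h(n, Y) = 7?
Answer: 2400315216773/2325465 ≈ 1.0322e+6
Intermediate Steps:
L(q) = -q/5
H(o) = -7 + o
R(B) = (-7 + 1/(7 + B))/B (R(B) = (-7 + 1/(B + 7))/B = (-7 + 1/(7 + B))/B)
(R(-1674) + 1032280) + L(464) = ((-48 - 7*(-1674))/((-1674)*(7 - 1674)) + 1032280) - 1/5*464 = (-1/1674*(-48 + 11718)/(-1667) + 1032280) - 464/5 = (-1/1674*(-1/1667)*11670 + 1032280) - 464/5 = (1945/465093 + 1032280) - 464/5 = 480106203985/465093 - 464/5 = 2400315216773/2325465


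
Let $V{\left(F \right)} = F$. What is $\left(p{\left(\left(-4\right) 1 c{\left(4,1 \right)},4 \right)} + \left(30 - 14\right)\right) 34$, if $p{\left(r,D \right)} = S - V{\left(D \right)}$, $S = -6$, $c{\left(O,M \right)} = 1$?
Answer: $204$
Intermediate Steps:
$p{\left(r,D \right)} = -6 - D$
$\left(p{\left(\left(-4\right) 1 c{\left(4,1 \right)},4 \right)} + \left(30 - 14\right)\right) 34 = \left(\left(-6 - 4\right) + \left(30 - 14\right)\right) 34 = \left(-10 + 16\right) 34 = 6 \cdot 34 = 204$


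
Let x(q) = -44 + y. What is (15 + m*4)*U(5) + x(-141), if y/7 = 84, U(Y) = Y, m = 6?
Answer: 739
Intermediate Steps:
y = 588 (y = 7*84 = 588)
x(q) = 544 (x(q) = -44 + 588 = 544)
(15 + m*4)*U(5) + x(-141) = (15 + 6*4)*5 + 544 = (15 + 24)*5 + 544 = 39*5 + 544 = 195 + 544 = 739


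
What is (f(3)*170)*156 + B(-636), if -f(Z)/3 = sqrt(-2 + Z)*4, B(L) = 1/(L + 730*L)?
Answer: -147954867841/464916 ≈ -3.1824e+5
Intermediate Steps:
B(L) = 1/(731*L)
f(Z) = -12*sqrt(-2 + Z) (f(Z) = -3*sqrt(-2 + Z)*4 = -12*sqrt(-2 + Z))
(f(3)*170)*156 + B(-636) = (-12*sqrt(-2 + 3)*170)*156 + (1/731)/(-636) = (-12*sqrt(1)*170)*156 + (1/731)*(-1/636) = (-12*1*170)*156 - 1/464916 = -12*170*156 - 1/464916 = -2040*156 - 1/464916 = -318240 - 1/464916 = -147954867841/464916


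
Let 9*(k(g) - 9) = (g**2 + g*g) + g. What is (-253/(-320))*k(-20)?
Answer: 72611/960 ≈ 75.636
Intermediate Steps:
k(g) = 9 + g/9 + 2*g**2/9 (k(g) = 9 + ((g**2 + g*g) + g)/9 = 9 + ((g**2 + g**2) + g)/9 = 9 + (2*g**2 + g)/9 = 9 + (g + 2*g**2)/9 = 9 + (g/9 + 2*g**2/9) = 9 + g/9 + 2*g**2/9)
(-253/(-320))*k(-20) = (-253/(-320))*(9 + (1/9)*(-20) + (2/9)*(-20)**2) = (-253*(-1/320))*(9 - 20/9 + (2/9)*400) = 253*(9 - 20/9 + 800/9)/320 = (253/320)*(287/3) = 72611/960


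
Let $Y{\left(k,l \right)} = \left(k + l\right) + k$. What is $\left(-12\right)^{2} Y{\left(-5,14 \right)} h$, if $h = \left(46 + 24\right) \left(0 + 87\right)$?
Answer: $3507840$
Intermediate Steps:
$Y{\left(k,l \right)} = l + 2 k$
$h = 6090$ ($h = 70 \cdot 87 = 6090$)
$\left(-12\right)^{2} Y{\left(-5,14 \right)} h = \left(-12\right)^{2} \left(14 + 2 \left(-5\right)\right) 6090 = 144 \left(14 - 10\right) 6090 = 144 \cdot 4 \cdot 6090 = 576 \cdot 6090 = 3507840$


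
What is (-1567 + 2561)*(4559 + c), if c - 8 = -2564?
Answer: 1990982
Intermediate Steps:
c = -2556 (c = 8 - 2564 = -2556)
(-1567 + 2561)*(4559 + c) = (-1567 + 2561)*(4559 - 2556) = 994*2003 = 1990982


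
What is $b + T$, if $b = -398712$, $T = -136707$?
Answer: $-535419$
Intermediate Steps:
$b + T = -398712 - 136707 = -535419$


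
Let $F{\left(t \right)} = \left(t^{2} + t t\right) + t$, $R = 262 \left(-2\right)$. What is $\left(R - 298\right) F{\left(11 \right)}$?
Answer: $-207966$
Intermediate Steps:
$R = -524$
$F{\left(t \right)} = t + 2 t^{2}$ ($F{\left(t \right)} = \left(t^{2} + t^{2}\right) + t = 2 t^{2} + t = t + 2 t^{2}$)
$\left(R - 298\right) F{\left(11 \right)} = \left(-524 - 298\right) 11 \left(1 + 2 \cdot 11\right) = - 822 \cdot 11 \left(1 + 22\right) = - 822 \cdot 11 \cdot 23 = \left(-822\right) 253 = -207966$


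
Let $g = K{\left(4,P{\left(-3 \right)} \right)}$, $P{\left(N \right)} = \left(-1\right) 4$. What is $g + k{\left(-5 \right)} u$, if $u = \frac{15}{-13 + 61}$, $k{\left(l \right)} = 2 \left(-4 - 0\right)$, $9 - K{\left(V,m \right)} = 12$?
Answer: $- \frac{11}{2} \approx -5.5$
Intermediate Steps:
$P{\left(N \right)} = -4$
$K{\left(V,m \right)} = -3$ ($K{\left(V,m \right)} = 9 - 12 = -3$)
$g = -3$
$k{\left(l \right)} = -8$ ($k{\left(l \right)} = 2 \left(-4 + 0\right) = 2 \left(-4\right) = -8$)
$u = \frac{5}{16}$ ($u = \frac{15}{48} = 15 \cdot \frac{1}{48} = \frac{5}{16} \approx 0.3125$)
$g + k{\left(-5 \right)} u = -3 - \frac{5}{2} = - \frac{11}{2}$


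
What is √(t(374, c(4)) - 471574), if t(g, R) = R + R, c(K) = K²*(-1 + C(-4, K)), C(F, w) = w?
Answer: 7*I*√9622 ≈ 686.64*I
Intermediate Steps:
c(K) = K²*(-1 + K)
t(g, R) = 2*R
√(t(374, c(4)) - 471574) = √(2*(4²*(-1 + 4)) - 471574) = √(2*(16*3) - 471574) = √(2*48 - 471574) = √(96 - 471574) = √(-471478) = 7*I*√9622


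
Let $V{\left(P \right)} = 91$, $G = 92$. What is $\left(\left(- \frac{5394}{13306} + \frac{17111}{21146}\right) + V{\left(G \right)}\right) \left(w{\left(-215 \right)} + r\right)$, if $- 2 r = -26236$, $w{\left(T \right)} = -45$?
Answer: $\frac{168106798320967}{140684338} \approx 1.1949 \cdot 10^{6}$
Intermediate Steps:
$r = 13118$ ($r = \left(- \frac{1}{2}\right) \left(-26236\right) = 13118$)
$\left(\left(- \frac{5394}{13306} + \frac{17111}{21146}\right) + V{\left(G \right)}\right) \left(w{\left(-215 \right)} + r\right) = \left(\left(- \frac{5394}{13306} + \frac{17111}{21146}\right) + 91\right) \left(-45 + 13118\right) = \left(\left(\left(-5394\right) \frac{1}{13306} + 17111 \cdot \frac{1}{21146}\right) + 91\right) 13073 = \left(\left(- \frac{2697}{6653} + \frac{17111}{21146}\right) + 91\right) 13073 = \left(\frac{56808721}{140684338} + 91\right) 13073 = \frac{12859083479}{140684338} \cdot 13073 = \frac{168106798320967}{140684338}$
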